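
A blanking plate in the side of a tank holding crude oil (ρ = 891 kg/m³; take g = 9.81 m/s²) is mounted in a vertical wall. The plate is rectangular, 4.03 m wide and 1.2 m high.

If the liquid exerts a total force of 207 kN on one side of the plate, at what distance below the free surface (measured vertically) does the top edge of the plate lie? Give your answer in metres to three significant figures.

d_top ≈ 4.30 m

γ = ρg = 891 × 9.81 / 1000 = 8.74071 kN/m³.
A = 4.03 × 1.2 = 4.836 m².
From F = γ·h_c·A, the centroid depth is h_c = 207/(8.74071 × 4.836) = 4.89708 m.
The centroid lies 1.2/2 = 0.6 m below the top edge, so the top edge sits at h_top = 4.89708 − 0.6 = 4.29708 m below the surface.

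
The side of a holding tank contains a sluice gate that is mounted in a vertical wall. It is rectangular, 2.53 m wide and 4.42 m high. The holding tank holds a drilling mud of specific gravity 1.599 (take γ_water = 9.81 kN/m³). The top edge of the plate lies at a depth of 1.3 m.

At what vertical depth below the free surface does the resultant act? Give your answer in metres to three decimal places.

h_p = 3.974 m

γ = 1.599 × 9.81 = 15.68619 kN/m³.
The centroid lies 4.42/2 = 2.21 m below the top edge, so the centroid depth is h_c = 1.3 + 2.21 = 3.51 m.
A = 2.53 × 4.42 = 11.1826 m².
Resultant F = γ·h_c·A = 15.68619 × 3.51 × 11.1826 = 615.697 kN.
I_c = b·h³/12 = 2.53 × 4.42³/12 = 18.2056 m⁴.
Centre of pressure: y_p = y_c + I_c/(y_c·A) = 3.51 + 18.2056/(3.51 × 11.1826) = 3.51 + 0.463826 = 3.97383 m along the plane.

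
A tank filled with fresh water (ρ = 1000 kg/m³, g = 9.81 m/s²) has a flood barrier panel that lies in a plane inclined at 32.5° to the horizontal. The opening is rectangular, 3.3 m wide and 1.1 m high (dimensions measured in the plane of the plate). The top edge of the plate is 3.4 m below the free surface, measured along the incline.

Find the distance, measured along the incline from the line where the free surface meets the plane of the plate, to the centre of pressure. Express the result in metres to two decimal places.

γ = ρg = 1000 × 9.81 = 9810 N/m³ = 9.81 kN/m³.
Let θ = 32.5° be the plate's angle to the horizontal; measure y along the incline from where the plane meets the free surface. Vertical depth h = y·sinθ with sinθ = 0.537300.
The centroid lies 1.1/2 = 0.55 m below the top edge, so y_c = 3.4 + 0.55 = 3.95 m and h_c = 3.95 × 0.537300 = 2.12234 m.
A = 3.3 × 1.1 = 3.63 m².
Resultant F = γ·h_c·A = 9.81 × 2.12234 × 3.63 = 75.5772 kN.
I_c = b·h³/12 = 3.3 × 1.1³/12 = 0.366025 m⁴.
Centre of pressure: y_p = y_c + I_c/(y_c·A) = 3.95 + 0.366025/(3.95 × 3.63) = 3.95 + 0.0255274 = 3.97553 m along the plane.

y_p = 3.98 m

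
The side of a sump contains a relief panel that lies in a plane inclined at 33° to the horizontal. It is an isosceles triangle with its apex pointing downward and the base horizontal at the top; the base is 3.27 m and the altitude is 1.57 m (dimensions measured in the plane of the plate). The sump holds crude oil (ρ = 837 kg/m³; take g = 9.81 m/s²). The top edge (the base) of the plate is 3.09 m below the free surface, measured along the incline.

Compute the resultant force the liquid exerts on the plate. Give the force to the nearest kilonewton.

F ≈ 41 kN

γ = ρg = 837 × 9.81 / 1000 = 8.21097 kN/m³.
Let θ = 33° be the plate's angle to the horizontal; measure y along the incline from where the plane meets the free surface. Vertical depth h = y·sinθ with sinθ = 0.544639.
With the apex down, the centroid sits h/3 = 1.57/3 = 0.523333 m below the base (the top edge), so y_c = 3.09 + 0.523333 = 3.61333 m and h_c = 3.61333 × 0.544639 = 1.96796 m.
A = ½ × 3.27 × 1.57 = 2.56695 m².
Resultant F = γ·h_c·A = 8.21097 × 1.96796 × 2.56695 = 41.479 kN.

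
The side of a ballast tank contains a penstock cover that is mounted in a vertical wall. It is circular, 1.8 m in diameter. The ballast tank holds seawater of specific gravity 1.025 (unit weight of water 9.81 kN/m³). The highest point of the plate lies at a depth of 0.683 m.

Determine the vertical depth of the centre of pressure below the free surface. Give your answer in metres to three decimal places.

h_p = 1.711 m

γ = 1.025 × 9.81 = 10.05525 kN/m³.
The centroid is at the centre, 0.9 m below the top of the plate, so the centroid depth is h_c = 0.683 + 0.9 = 1.583 m.
A = π(0.9)² = 2.54469 m².
Resultant F = γ·h_c·A = 10.05525 × 1.583 × 2.54469 = 40.505 kN.
I_c = πr⁴/4 = π × 0.9⁴/4 = 0.5153 m⁴.
Centre of pressure: y_p = y_c + I_c/(y_c·A) = 1.583 + 0.5153/(1.583 × 2.54469) = 1.583 + 0.127922 = 1.71092 m along the plane.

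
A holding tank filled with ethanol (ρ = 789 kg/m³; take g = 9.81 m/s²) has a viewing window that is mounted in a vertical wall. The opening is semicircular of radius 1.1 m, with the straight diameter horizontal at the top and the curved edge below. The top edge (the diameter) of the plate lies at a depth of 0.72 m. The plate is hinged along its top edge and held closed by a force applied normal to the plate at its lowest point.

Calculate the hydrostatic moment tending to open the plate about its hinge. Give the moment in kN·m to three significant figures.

γ = ρg = 789 × 9.81 / 1000 = 7.74009 kN/m³.
The centroid of a semicircle lies 4r/(3π) = 0.466854 m from the diameter, here below the top edge, so the centroid depth is h_c = 0.72 + 0.466854 = 1.18685 m.
A = πr²/2 = π × 1.1²/2 = 1.90066 m².
Resultant F = γ·h_c·A = 7.74009 × 1.18685 × 1.90066 = 17.4601 kN.
I_c = (π/8 − 8/(9π))·r⁴ = 0.109757 × 1.1⁴ = 0.160695 m⁴.
Centre of pressure: y_p = y_c + I_c/(y_c·A) = 1.18685 + 0.160695/(1.18685 × 1.90066) = 1.18685 + 0.0712364 = 1.25809 m along the plane.
The resultant acts 0.466854 + 0.0712364 = 0.53809 m (along the plate) below the hinge at the top edge, so the moment about the hinge is M = F × 0.53809 = 17.4601 × 0.53809 = 9.39511 kN·m.

M ≈ 9.40 kN·m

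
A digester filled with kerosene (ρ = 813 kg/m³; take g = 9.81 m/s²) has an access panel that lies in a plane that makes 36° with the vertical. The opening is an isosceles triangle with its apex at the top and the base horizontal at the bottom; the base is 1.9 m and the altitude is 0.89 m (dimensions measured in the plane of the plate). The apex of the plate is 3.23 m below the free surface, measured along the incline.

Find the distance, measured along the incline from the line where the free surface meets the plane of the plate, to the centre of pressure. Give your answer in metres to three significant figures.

y_p = 3.83 m

γ = ρg = 813 × 9.81 / 1000 = 7.97553 kN/m³.
The plate makes 36° with the vertical, i.e. θ = 90° − 36° = 54° to the horizontal. Measuring y along the incline from the free-surface line, vertical depth h = y·sinθ with sinθ = 0.809017.
With the apex up, the centroid sits 2h/3 = 2 × 0.89/3 = 0.593333 m below the apex, so y_c = 3.23 + 0.593333 = 3.82333 m and h_c = 3.82333 × 0.809017 = 3.09314 m.
A = ½ × 1.9 × 0.89 = 0.8455 m².
Resultant F = γ·h_c·A = 7.97553 × 3.09314 × 0.8455 = 20.858 kN.
I_c = b·h³/36 = 1.9 × 0.89³/36 = 0.0372067 m⁴.
Centre of pressure: y_p = y_c + I_c/(y_c·A) = 3.82333 + 0.0372067/(3.82333 × 0.8455) = 3.82333 + 0.0115097 = 3.83484 m along the plane.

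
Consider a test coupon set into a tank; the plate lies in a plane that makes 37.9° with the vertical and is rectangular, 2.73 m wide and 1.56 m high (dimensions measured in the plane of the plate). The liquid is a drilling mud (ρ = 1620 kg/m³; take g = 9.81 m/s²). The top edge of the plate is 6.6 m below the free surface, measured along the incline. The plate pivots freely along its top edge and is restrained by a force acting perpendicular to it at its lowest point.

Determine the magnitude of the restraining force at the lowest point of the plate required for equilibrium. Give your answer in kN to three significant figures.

P ≈ 204 kN

γ = ρg = 1620 × 9.81 / 1000 = 15.8922 kN/m³.
The plate makes 37.9° with the vertical, i.e. θ = 90° − 37.9° = 52.1° to the horizontal. Measuring y along the incline from the free-surface line, vertical depth h = y·sinθ with sinθ = 0.789084.
The centroid lies 1.56/2 = 0.78 m below the top edge, so y_c = 6.6 + 0.78 = 7.38 m and h_c = 7.38 × 0.789084 = 5.82344 m.
A = 2.73 × 1.56 = 4.2588 m².
Resultant F = γ·h_c·A = 15.8922 × 5.82344 × 4.2588 = 394.14 kN.
I_c = b·h³/12 = 2.73 × 1.56³/12 = 0.863685 m⁴.
Centre of pressure: y_p = y_c + I_c/(y_c·A) = 7.38 + 0.863685/(7.38 × 4.2588) = 7.38 + 0.0274797 = 7.40748 m along the plane.
The resultant acts 0.78 + 0.0274797 = 0.80748 m (along the plate) below the hinge at the top edge, so the moment about the hinge is M = F × 0.80748 = 394.14 × 0.80748 = 318.26 kN·m.
A normal force at the bottom, 1.56 m from the hinge, must supply this moment: P = 318.26/1.56 = 204.013 kN.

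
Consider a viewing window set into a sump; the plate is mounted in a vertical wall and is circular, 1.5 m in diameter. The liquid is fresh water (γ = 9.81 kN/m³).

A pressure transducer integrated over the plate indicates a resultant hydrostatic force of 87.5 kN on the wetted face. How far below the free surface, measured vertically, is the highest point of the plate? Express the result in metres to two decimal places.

γ = 9.81 kN/m³.
A = π(0.75)² = 1.76715 m².
From F = γ·h_c·A, the centroid depth is h_c = 87.5/(9.81 × 1.76715) = 5.04738 m.
The centroid is at the centre, 0.75 m below the top of the plate, so the highest point sits at h_top = 5.04738 − 0.75 = 4.29738 m below the surface.

d_top ≈ 4.30 m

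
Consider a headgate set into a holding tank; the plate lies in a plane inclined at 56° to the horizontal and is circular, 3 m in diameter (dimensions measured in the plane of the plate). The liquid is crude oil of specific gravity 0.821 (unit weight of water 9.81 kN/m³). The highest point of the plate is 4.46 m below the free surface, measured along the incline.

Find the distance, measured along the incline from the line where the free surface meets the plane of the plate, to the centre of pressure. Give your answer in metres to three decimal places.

y_p = 6.054 m

γ = 0.821 × 9.81 = 8.05401 kN/m³.
Let θ = 56° be the plate's angle to the horizontal; measure y along the incline from where the plane meets the free surface. Vertical depth h = y·sinθ with sinθ = 0.829038.
The centroid is at the centre, 1.5 m below the top of the plate, so y_c = 4.46 + 1.5 = 5.96 m and h_c = 5.96 × 0.829038 = 4.94107 m.
A = π(1.5)² = 7.06858 m².
Resultant F = γ·h_c·A = 8.05401 × 4.94107 × 7.06858 = 281.297 kN.
I_c = πr⁴/4 = π × 1.5⁴/4 = 3.97608 m⁴.
Centre of pressure: y_p = y_c + I_c/(y_c·A) = 5.96 + 3.97608/(5.96 × 7.06858) = 5.96 + 0.0943793 = 6.05438 m along the plane.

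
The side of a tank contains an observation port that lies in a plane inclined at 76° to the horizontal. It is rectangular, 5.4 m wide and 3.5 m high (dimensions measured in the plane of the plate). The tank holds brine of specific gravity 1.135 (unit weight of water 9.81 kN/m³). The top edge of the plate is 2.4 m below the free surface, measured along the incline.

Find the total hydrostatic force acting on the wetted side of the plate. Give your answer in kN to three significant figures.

γ = 1.135 × 9.81 = 11.13435 kN/m³.
Let θ = 76° be the plate's angle to the horizontal; measure y along the incline from where the plane meets the free surface. Vertical depth h = y·sinθ with sinθ = 0.970296.
The centroid lies 3.5/2 = 1.75 m below the top edge, so y_c = 2.4 + 1.75 = 4.15 m and h_c = 4.15 × 0.970296 = 4.02673 m.
A = 5.4 × 3.5 = 18.9 m².
Resultant F = γ·h_c·A = 11.13435 × 4.02673 × 18.9 = 847.382 kN.

F ≈ 847 kN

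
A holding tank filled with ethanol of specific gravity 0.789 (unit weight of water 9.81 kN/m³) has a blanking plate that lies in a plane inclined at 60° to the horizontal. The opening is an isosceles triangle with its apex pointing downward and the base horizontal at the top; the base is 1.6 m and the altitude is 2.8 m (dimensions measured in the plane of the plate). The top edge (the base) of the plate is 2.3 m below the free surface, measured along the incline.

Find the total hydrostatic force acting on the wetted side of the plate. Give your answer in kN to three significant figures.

F ≈ 48.5 kN

γ = 0.789 × 9.81 = 7.74009 kN/m³.
Let θ = 60° be the plate's angle to the horizontal; measure y along the incline from where the plane meets the free surface. Vertical depth h = y·sinθ with sinθ = 0.866025.
With the apex down, the centroid sits h/3 = 2.8/3 = 0.933333 m below the base (the top edge), so y_c = 2.3 + 0.933333 = 3.23333 m and h_c = 3.23333 × 0.866025 = 2.80014 m.
A = ½ × 1.6 × 2.8 = 2.24 m².
Resultant F = γ·h_c·A = 7.74009 × 2.80014 × 2.24 = 48.5483 kN.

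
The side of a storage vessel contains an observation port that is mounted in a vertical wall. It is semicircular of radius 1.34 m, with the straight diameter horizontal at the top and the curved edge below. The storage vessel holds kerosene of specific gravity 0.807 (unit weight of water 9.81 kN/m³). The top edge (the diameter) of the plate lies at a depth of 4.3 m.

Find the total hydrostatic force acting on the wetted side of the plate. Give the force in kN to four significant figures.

F ≈ 108.7 kN

γ = 0.807 × 9.81 = 7.91667 kN/m³.
The centroid of a semicircle lies 4r/(3π) = 0.568714 m from the diameter, here below the top edge, so the centroid depth is h_c = 4.3 + 0.568714 = 4.86871 m.
A = πr²/2 = π × 1.34²/2 = 2.82052 m².
Resultant F = γ·h_c·A = 7.91667 × 4.86871 × 2.82052 = 108.714 kN.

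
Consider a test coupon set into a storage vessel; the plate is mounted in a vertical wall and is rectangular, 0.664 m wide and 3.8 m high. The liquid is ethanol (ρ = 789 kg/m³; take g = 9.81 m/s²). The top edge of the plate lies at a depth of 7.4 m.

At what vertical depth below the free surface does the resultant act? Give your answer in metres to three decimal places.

γ = ρg = 789 × 9.81 / 1000 = 7.74009 kN/m³.
The centroid lies 3.8/2 = 1.9 m below the top edge, so the centroid depth is h_c = 7.4 + 1.9 = 9.3 m.
A = 0.664 × 3.8 = 2.5232 m².
Resultant F = γ·h_c·A = 7.74009 × 9.3 × 2.5232 = 181.627 kN.
I_c = b·h³/12 = 0.664 × 3.8³/12 = 3.03625 m⁴.
Centre of pressure: y_p = y_c + I_c/(y_c·A) = 9.3 + 3.03625/(9.3 × 2.5232) = 9.3 + 0.129391 = 9.42939 m along the plane.

h_p = 9.429 m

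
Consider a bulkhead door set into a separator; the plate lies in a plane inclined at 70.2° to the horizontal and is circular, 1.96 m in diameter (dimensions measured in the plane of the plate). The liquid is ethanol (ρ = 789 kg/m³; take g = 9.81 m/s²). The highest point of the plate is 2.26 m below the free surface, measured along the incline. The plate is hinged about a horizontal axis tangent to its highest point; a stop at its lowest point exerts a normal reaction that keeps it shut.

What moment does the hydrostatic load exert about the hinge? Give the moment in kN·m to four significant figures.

γ = ρg = 789 × 9.81 / 1000 = 7.74009 kN/m³.
Let θ = 70.2° be the plate's angle to the horizontal; measure y along the incline from where the plane meets the free surface. Vertical depth h = y·sinθ with sinθ = 0.940881.
The centroid is at the centre, 0.98 m below the top of the plate, so y_c = 2.26 + 0.98 = 3.24 m and h_c = 3.24 × 0.940881 = 3.04845 m.
A = π(0.98)² = 3.01719 m².
Resultant F = γ·h_c·A = 7.74009 × 3.04845 × 3.01719 = 71.1914 kN.
I_c = πr⁴/4 = π × 0.98⁴/4 = 0.724426 m⁴.
Centre of pressure: y_p = y_c + I_c/(y_c·A) = 3.24 + 0.724426/(3.24 × 3.01719) = 3.24 + 0.0741048 = 3.3141 m along the plane.
The resultant acts 0.98 + 0.0741048 = 1.0541 m (along the plate) below the hinge at the top edge, so the moment about the hinge is M = F × 1.0541 = 71.1914 × 1.0541 = 75.0429 kN·m.

M ≈ 75.04 kN·m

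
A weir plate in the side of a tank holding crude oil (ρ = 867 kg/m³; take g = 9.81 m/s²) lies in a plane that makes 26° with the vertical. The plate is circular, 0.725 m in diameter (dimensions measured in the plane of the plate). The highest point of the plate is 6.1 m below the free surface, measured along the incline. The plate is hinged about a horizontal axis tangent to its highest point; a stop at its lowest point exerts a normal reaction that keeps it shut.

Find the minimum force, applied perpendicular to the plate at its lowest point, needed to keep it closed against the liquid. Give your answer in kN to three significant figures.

P ≈ 10.3 kN

γ = ρg = 867 × 9.81 / 1000 = 8.50527 kN/m³.
The plate makes 26° with the vertical, i.e. θ = 90° − 26° = 64° to the horizontal. Measuring y along the incline from the free-surface line, vertical depth h = y·sinθ with sinθ = 0.898794.
The centroid is at the centre, 0.3625 m below the top of the plate, so y_c = 6.1 + 0.3625 = 6.4625 m and h_c = 6.4625 × 0.898794 = 5.80846 m.
A = π(0.3625)² = 0.412825 m².
Resultant F = γ·h_c·A = 8.50527 × 5.80846 × 0.412825 = 20.3946 kN.
I_c = πr⁴/4 = π × 0.3625⁴/4 = 0.0135619 m⁴.
Centre of pressure: y_p = y_c + I_c/(y_c·A) = 6.4625 + 0.0135619/(6.4625 × 0.412825) = 6.4625 + 0.0050834 = 6.46758 m along the plane.
The resultant acts 0.3625 + 0.0050834 = 0.367583 m (along the plate) below the hinge at the top edge, so the moment about the hinge is M = F × 0.367583 = 20.3946 × 0.367583 = 7.49671 kN·m.
A normal force at the bottom, 0.725 m from the hinge, must supply this moment: P = 7.49671/0.725 = 10.3403 kN.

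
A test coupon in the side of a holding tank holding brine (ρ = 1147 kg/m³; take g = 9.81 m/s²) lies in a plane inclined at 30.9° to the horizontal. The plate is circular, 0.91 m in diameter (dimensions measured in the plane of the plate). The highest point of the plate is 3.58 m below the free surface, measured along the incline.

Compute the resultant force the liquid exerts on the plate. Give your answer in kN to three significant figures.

F ≈ 15.2 kN

γ = ρg = 1147 × 9.81 / 1000 = 11.25207 kN/m³.
Let θ = 30.9° be the plate's angle to the horizontal; measure y along the incline from where the plane meets the free surface. Vertical depth h = y·sinθ with sinθ = 0.513541.
The centroid is at the centre, 0.455 m below the top of the plate, so y_c = 3.58 + 0.455 = 4.035 m and h_c = 4.035 × 0.513541 = 2.07214 m.
A = π(0.455)² = 0.650388 m².
Resultant F = γ·h_c·A = 11.25207 × 2.07214 × 0.650388 = 15.1644 kN.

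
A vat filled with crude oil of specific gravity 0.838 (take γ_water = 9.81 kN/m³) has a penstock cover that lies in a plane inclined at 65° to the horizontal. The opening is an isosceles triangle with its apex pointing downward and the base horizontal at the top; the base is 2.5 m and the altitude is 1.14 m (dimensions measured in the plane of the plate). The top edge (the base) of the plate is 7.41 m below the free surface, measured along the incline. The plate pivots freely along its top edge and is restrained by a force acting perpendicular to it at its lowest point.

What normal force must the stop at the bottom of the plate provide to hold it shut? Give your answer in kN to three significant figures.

γ = 0.838 × 9.81 = 8.22078 kN/m³.
Let θ = 65° be the plate's angle to the horizontal; measure y along the incline from where the plane meets the free surface. Vertical depth h = y·sinθ with sinθ = 0.906308.
With the apex down, the centroid sits h/3 = 1.14/3 = 0.38 m below the base (the top edge), so y_c = 7.41 + 0.38 = 7.79 m and h_c = 7.79 × 0.906308 = 7.06014 m.
A = ½ × 2.5 × 1.14 = 1.425 m².
Resultant F = γ·h_c·A = 8.22078 × 7.06014 × 1.425 = 82.7068 kN.
I_c = b·h³/36 = 2.5 × 1.14³/36 = 0.102885 m⁴.
Centre of pressure: y_p = y_c + I_c/(y_c·A) = 7.79 + 0.102885/(7.79 × 1.425) = 7.79 + 0.00926829 = 7.79927 m along the plane.
The resultant acts 0.38 + 0.00926829 = 0.389268 m (along the plate) below the hinge at the top edge, so the moment about the hinge is M = F × 0.389268 = 82.7068 × 0.389268 = 32.1951 kN·m.
A normal force at the bottom, 1.14 m from the hinge, must supply this moment: P = 32.1951/1.14 = 28.2413 kN.

P ≈ 28.2 kN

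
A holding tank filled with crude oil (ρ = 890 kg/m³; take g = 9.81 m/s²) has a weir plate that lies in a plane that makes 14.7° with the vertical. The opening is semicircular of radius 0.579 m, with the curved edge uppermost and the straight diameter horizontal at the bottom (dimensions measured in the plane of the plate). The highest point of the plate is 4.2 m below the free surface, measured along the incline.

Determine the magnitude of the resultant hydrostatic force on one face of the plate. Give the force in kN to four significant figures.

F ≈ 20.16 kN

γ = ρg = 890 × 9.81 / 1000 = 8.7309 kN/m³.
The plate makes 14.7° with the vertical, i.e. θ = 90° − 14.7° = 75.3° to the horizontal. Measuring y along the incline from the free-surface line, vertical depth h = y·sinθ with sinθ = 0.967268.
The centroid lies 4r/(3π) = 0.245735 m above the diameter, so r − 4r/(3π) = 0.579 − 0.245735 = 0.333265 m below the topmost point, so y_c = 4.2 + 0.333265 = 4.53327 m and h_c = 4.53327 × 0.967268 = 4.38489 m.
A = πr²/2 = π × 0.579²/2 = 0.526595 m².
Resultant F = γ·h_c·A = 8.7309 × 4.38489 × 0.526595 = 20.1602 kN.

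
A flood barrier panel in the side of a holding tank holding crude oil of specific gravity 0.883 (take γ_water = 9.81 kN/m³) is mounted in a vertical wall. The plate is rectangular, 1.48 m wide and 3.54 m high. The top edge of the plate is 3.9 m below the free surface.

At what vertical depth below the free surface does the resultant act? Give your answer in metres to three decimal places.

h_p = 5.854 m

γ = 0.883 × 9.81 = 8.66223 kN/m³.
The centroid lies 3.54/2 = 1.77 m below the top edge, so the centroid depth is h_c = 3.9 + 1.77 = 5.67 m.
A = 1.48 × 3.54 = 5.2392 m².
Resultant F = γ·h_c·A = 8.66223 × 5.67 × 5.2392 = 257.322 kN.
I_c = b·h³/12 = 1.48 × 3.54³/12 = 5.4713 m⁴.
Centre of pressure: y_p = y_c + I_c/(y_c·A) = 5.67 + 5.4713/(5.67 × 5.2392) = 5.67 + 0.18418 = 5.85418 m along the plane.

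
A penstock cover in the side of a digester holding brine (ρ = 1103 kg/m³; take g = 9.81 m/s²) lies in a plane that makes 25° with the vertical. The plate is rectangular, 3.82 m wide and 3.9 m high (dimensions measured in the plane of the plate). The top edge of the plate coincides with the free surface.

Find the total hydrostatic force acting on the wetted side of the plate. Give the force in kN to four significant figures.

γ = ρg = 1103 × 9.81 / 1000 = 10.82043 kN/m³.
The plate makes 25° with the vertical, i.e. θ = 90° − 25° = 65° to the horizontal. Measuring y along the incline from the free-surface line, vertical depth h = y·sinθ with sinθ = 0.906308.
The centroid lies 3.9/2 = 1.95 m below the top edge, so y_c = 1.95 m and h_c = 1.95 × 0.906308 = 1.7673 m.
A = 3.82 × 3.9 = 14.898 m².
Resultant F = γ·h_c·A = 10.82043 × 1.7673 × 14.898 = 284.894 kN.

F ≈ 284.9 kN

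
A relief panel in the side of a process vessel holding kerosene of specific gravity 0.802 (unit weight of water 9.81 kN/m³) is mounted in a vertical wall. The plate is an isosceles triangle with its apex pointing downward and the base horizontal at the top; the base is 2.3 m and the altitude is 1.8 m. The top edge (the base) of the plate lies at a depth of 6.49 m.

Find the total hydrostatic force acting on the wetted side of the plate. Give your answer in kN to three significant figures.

γ = 0.802 × 9.81 = 7.86762 kN/m³.
With the apex down, the centroid sits h/3 = 1.8/3 = 0.6 m below the base (the top edge), so the centroid depth is h_c = 6.49 + 0.6 = 7.09 m.
A = ½ × 2.3 × 1.8 = 2.07 m².
Resultant F = γ·h_c·A = 7.86762 × 7.09 × 2.07 = 115.468 kN.

F ≈ 115 kN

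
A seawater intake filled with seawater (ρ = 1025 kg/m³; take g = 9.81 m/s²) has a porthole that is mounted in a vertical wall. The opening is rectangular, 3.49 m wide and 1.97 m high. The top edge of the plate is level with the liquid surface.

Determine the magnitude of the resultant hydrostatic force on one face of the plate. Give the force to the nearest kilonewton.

F ≈ 68 kN

γ = ρg = 1025 × 9.81 / 1000 = 10.05525 kN/m³.
The centroid lies 1.97/2 = 0.985 m below the top edge, so the centroid depth is h_c = 0.985 m.
A = 3.49 × 1.97 = 6.8753 m².
Resultant F = γ·h_c·A = 10.05525 × 0.985 × 6.8753 = 68.0959 kN.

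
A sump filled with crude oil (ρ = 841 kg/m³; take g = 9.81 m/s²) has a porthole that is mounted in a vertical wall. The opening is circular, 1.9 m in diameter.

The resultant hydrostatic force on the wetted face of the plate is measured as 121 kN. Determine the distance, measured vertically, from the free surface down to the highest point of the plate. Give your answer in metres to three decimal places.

d_top ≈ 4.223 m

γ = ρg = 841 × 9.81 / 1000 = 8.25021 kN/m³.
A = π(0.95)² = 2.83529 m².
From F = γ·h_c·A, the centroid depth is h_c = 121/(8.25021 × 2.83529) = 5.17277 m.
The centroid is at the centre, 0.95 m below the top of the plate, so the highest point sits at h_top = 5.17277 − 0.95 = 4.22277 m below the surface.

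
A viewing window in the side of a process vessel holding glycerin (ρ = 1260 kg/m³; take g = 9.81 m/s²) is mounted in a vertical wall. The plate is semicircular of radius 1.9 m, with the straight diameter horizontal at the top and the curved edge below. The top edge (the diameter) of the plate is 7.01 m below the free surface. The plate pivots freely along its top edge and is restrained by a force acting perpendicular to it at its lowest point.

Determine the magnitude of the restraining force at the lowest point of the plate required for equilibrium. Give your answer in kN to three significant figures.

P ≈ 242 kN

γ = ρg = 1260 × 9.81 / 1000 = 12.3606 kN/m³.
The centroid of a semicircle lies 4r/(3π) = 0.806385 m from the diameter, here below the top edge, so the centroid depth is h_c = 7.01 + 0.806385 = 7.81638 m.
A = πr²/2 = π × 1.9²/2 = 5.67057 m².
Resultant F = γ·h_c·A = 12.3606 × 7.81638 × 5.67057 = 547.863 kN.
I_c = (π/8 − 8/(9π))·r⁴ = 0.109757 × 1.9⁴ = 1.43036 m⁴.
Centre of pressure: y_p = y_c + I_c/(y_c·A) = 7.81638 + 1.43036/(7.81638 × 5.67057) = 7.81638 + 0.032271 = 7.84865 m along the plane.
The resultant acts 0.806385 + 0.032271 = 0.838656 m (along the plate) below the hinge at the top edge, so the moment about the hinge is M = F × 0.838656 = 547.863 × 0.838656 = 459.469 kN·m.
A normal force at the bottom, 1.9 m from the hinge, must supply this moment: P = 459.469/1.9 = 241.826 kN.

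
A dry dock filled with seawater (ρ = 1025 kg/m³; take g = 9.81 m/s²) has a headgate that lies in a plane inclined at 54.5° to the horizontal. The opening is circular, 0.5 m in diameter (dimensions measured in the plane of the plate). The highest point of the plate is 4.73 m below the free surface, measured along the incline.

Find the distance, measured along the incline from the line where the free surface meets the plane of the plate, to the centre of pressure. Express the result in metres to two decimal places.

y_p = 4.98 m

γ = ρg = 1025 × 9.81 / 1000 = 10.05525 kN/m³.
Let θ = 54.5° be the plate's angle to the horizontal; measure y along the incline from where the plane meets the free surface. Vertical depth h = y·sinθ with sinθ = 0.814116.
The centroid is at the centre, 0.25 m below the top of the plate, so y_c = 4.73 + 0.25 = 4.98 m and h_c = 4.98 × 0.814116 = 4.0543 m.
A = π(0.25)² = 0.19635 m².
Resultant F = γ·h_c·A = 10.05525 × 4.0543 × 0.19635 = 8.0046 kN.
I_c = πr⁴/4 = π × 0.25⁴/4 = 0.00306796 m⁴.
Centre of pressure: y_p = y_c + I_c/(y_c·A) = 4.98 + 0.00306796/(4.98 × 0.19635) = 4.98 + 0.00313754 = 4.98314 m along the plane.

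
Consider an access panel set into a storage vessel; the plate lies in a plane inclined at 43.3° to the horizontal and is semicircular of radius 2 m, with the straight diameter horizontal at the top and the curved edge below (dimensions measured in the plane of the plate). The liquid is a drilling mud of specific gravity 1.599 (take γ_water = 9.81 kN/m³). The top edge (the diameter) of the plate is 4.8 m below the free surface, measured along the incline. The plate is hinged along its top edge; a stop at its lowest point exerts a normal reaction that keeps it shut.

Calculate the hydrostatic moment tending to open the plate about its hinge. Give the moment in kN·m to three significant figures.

γ = 1.599 × 9.81 = 15.68619 kN/m³.
Let θ = 43.3° be the plate's angle to the horizontal; measure y along the incline from where the plane meets the free surface. Vertical depth h = y·sinθ with sinθ = 0.685818.
The centroid of a semicircle lies 4r/(3π) = 0.848826 m from the diameter, here below the top edge, so y_c = 4.8 + 0.848826 = 5.64883 m and h_c = 5.64883 × 0.685818 = 3.87407 m.
A = πr²/2 = π × 2²/2 = 6.28319 m².
Resultant F = γ·h_c·A = 15.68619 × 3.87407 × 6.28319 = 381.826 kN.
I_c = (π/8 − 8/(9π))·r⁴ = 0.109757 × 2⁴ = 1.75611 m⁴.
Centre of pressure: y_p = y_c + I_c/(y_c·A) = 5.64883 + 1.75611/(5.64883 × 6.28319) = 5.64883 + 0.0494781 = 5.69831 m along the plane.
The resultant acts 0.848826 + 0.0494781 = 0.898304 m (along the plate) below the hinge at the top edge, so the moment about the hinge is M = F × 0.898304 = 381.826 × 0.898304 = 342.996 kN·m.

M ≈ 343 kN·m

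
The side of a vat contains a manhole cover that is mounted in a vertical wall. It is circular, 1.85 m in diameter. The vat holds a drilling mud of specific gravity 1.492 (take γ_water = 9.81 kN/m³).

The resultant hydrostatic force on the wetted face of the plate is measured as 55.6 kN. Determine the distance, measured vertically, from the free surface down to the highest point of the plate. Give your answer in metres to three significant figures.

γ = 1.492 × 9.81 = 14.63652 kN/m³.
A = π(0.925)² = 2.68803 m².
From F = γ·h_c·A, the centroid depth is h_c = 55.6/(14.63652 × 2.68803) = 1.4132 m.
The centroid is at the centre, 0.925 m below the top of the plate, so the highest point sits at h_top = 1.4132 − 0.925 = 0.4882 m below the surface.

d_top ≈ 0.488 m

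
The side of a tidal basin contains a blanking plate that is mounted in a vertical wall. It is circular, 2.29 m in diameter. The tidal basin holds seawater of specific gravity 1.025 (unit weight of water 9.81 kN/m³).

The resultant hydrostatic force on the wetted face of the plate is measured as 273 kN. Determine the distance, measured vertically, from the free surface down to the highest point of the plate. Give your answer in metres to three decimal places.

γ = 1.025 × 9.81 = 10.05525 kN/m³.
A = π(1.145)² = 4.11871 m².
From F = γ·h_c·A, the centroid depth is h_c = 273/(10.05525 × 4.11871) = 6.59187 m.
The centroid is at the centre, 1.145 m below the top of the plate, so the highest point sits at h_top = 6.59187 − 1.145 = 5.44687 m below the surface.

d_top ≈ 5.447 m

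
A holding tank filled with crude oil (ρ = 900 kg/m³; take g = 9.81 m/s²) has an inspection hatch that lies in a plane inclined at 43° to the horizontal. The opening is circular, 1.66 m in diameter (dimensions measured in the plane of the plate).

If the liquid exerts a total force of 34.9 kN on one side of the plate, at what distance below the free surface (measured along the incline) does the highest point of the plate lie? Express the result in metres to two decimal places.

γ = ρg = 900 × 9.81 / 1000 = 8.829 kN/m³.
A = π(0.83)² = 2.16424 m².
From F = γ·h_c·A, the centroid depth is h_c = 34.9/(8.829 × 2.16424) = 1.82645 m.
Let θ = 43° be the plate's angle to the horizontal; measure y along the incline from where the plane meets the free surface. Vertical depth h = y·sinθ with sinθ = 0.681998.
Along the incline, y_c = h_c/sinθ = 1.82645/0.681998 = 2.67809 m.
The centroid is at the centre, 0.83 m below the top of the plate, so the highest point sits at y_top = 2.67809 − 0.83 = 1.84809 m along the incline.

y_top ≈ 1.85 m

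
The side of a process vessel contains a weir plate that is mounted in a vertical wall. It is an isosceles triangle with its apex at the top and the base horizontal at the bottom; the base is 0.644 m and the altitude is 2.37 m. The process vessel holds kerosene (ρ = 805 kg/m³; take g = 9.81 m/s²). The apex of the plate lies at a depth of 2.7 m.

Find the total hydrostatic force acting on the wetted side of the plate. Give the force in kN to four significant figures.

γ = ρg = 805 × 9.81 / 1000 = 7.89705 kN/m³.
With the apex up, the centroid sits 2h/3 = 2 × 2.37/3 = 1.58 m below the apex, so the centroid depth is h_c = 2.7 + 1.58 = 4.28 m.
A = ½ × 0.644 × 2.37 = 0.76314 m².
Resultant F = γ·h_c·A = 7.89705 × 4.28 × 0.76314 = 25.7937 kN.

F ≈ 25.79 kN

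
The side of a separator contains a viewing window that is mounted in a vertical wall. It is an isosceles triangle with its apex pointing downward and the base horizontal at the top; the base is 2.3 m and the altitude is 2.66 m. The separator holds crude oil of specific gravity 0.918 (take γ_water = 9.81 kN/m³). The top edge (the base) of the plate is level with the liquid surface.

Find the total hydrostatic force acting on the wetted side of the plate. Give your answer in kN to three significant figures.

F ≈ 24.4 kN

γ = 0.918 × 9.81 = 9.00558 kN/m³.
With the apex down, the centroid sits h/3 = 2.66/3 = 0.886667 m below the base (the top edge), so the centroid depth is h_c = 0.886667 m.
A = ½ × 2.3 × 2.66 = 3.059 m².
Resultant F = γ·h_c·A = 9.00558 × 0.886667 × 3.059 = 24.426 kN.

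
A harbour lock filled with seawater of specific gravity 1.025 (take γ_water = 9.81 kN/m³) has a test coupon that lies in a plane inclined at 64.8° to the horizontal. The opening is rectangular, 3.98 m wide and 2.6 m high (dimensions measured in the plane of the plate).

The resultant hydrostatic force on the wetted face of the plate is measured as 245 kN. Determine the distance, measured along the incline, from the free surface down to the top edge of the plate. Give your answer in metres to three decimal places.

γ = 1.025 × 9.81 = 10.05525 kN/m³.
A = 3.98 × 2.6 = 10.348 m².
From F = γ·h_c·A, the centroid depth is h_c = 245/(10.05525 × 10.348) = 2.3546 m.
Let θ = 64.8° be the plate's angle to the horizontal; measure y along the incline from where the plane meets the free surface. Vertical depth h = y·sinθ with sinθ = 0.904827.
Along the incline, y_c = h_c/sinθ = 2.3546/0.904827 = 2.60227 m.
The centroid lies 2.6/2 = 1.3 m below the top edge, so the top edge sits at y_top = 2.60227 − 1.3 = 1.30227 m along the incline.

y_top ≈ 1.302 m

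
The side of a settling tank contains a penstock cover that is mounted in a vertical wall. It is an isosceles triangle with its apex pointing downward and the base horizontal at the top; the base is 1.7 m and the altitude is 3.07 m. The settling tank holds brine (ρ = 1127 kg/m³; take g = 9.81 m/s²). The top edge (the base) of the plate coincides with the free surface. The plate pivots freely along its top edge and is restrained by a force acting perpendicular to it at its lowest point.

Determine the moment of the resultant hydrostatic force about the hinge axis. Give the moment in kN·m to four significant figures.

M ≈ 45.32 kN·m

γ = ρg = 1127 × 9.81 / 1000 = 11.05587 kN/m³.
With the apex down, the centroid sits h/3 = 3.07/3 = 1.02333 m below the base (the top edge), so the centroid depth is h_c = 1.02333 m.
A = ½ × 1.7 × 3.07 = 2.6095 m².
Resultant F = γ·h_c·A = 11.05587 × 1.02333 × 2.6095 = 29.5234 kN.
I_c = b·h³/36 = 1.7 × 3.07³/36 = 1.36635 m⁴.
Centre of pressure: y_p = y_c + I_c/(y_c·A) = 1.02333 + 1.36635/(1.02333 × 2.6095) = 1.02333 + 0.511669 = 1.535 m along the plane.
The resultant acts 1.02333 + 0.511669 = 1.535 m (along the plate) below the hinge at the top edge, so the moment about the hinge is M = F × 1.535 = 29.5234 × 1.535 = 45.3184 kN·m.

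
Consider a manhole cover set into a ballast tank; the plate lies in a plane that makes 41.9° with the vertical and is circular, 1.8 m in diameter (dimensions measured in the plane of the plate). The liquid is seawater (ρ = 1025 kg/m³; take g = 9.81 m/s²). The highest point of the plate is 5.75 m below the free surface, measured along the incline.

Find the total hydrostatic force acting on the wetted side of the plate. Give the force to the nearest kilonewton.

F ≈ 127 kN

γ = ρg = 1025 × 9.81 / 1000 = 10.05525 kN/m³.
The plate makes 41.9° with the vertical, i.e. θ = 90° − 41.9° = 48.1° to the horizontal. Measuring y along the incline from the free-surface line, vertical depth h = y·sinθ with sinθ = 0.744312.
The centroid is at the centre, 0.9 m below the top of the plate, so y_c = 5.75 + 0.9 = 6.65 m and h_c = 6.65 × 0.744312 = 4.94967 m.
A = π(0.9)² = 2.54469 m².
Resultant F = γ·h_c·A = 10.05525 × 4.94967 × 2.54469 = 126.65 kN.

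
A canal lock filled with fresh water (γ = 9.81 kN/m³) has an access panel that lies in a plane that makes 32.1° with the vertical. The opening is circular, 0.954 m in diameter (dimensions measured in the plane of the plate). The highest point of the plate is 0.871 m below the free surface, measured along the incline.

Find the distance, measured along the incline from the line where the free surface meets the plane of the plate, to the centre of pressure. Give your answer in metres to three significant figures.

γ = 9.81 kN/m³.
The plate makes 32.1° with the vertical, i.e. θ = 90° − 32.1° = 57.9° to the horizontal. Measuring y along the incline from the free-surface line, vertical depth h = y·sinθ with sinθ = 0.847122.
The centroid is at the centre, 0.477 m below the top of the plate, so y_c = 0.871 + 0.477 = 1.348 m and h_c = 1.348 × 0.847122 = 1.14192 m.
A = π(0.477)² = 0.714803 m².
Resultant F = γ·h_c·A = 9.81 × 1.14192 × 0.714803 = 8.00739 kN.
I_c = πr⁴/4 = π × 0.477⁴/4 = 0.0406596 m⁴.
Centre of pressure: y_p = y_c + I_c/(y_c·A) = 1.348 + 0.0406596/(1.348 × 0.714803) = 1.348 + 0.0421975 = 1.3902 m along the plane.

y_p = 1.39 m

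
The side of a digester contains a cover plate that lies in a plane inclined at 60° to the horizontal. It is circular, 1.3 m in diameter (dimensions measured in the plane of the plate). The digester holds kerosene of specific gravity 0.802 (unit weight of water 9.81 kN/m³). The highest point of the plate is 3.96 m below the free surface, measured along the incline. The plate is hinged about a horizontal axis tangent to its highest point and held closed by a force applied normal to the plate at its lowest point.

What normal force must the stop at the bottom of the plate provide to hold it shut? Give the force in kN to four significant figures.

P ≈ 21.58 kN

γ = 0.802 × 9.81 = 7.86762 kN/m³.
Let θ = 60° be the plate's angle to the horizontal; measure y along the incline from where the plane meets the free surface. Vertical depth h = y·sinθ with sinθ = 0.866025.
The centroid is at the centre, 0.65 m below the top of the plate, so y_c = 3.96 + 0.65 = 4.61 m and h_c = 4.61 × 0.866025 = 3.99238 m.
A = π(0.65)² = 1.32732 m².
Resultant F = γ·h_c·A = 7.86762 × 3.99238 × 1.32732 = 41.6918 kN.
I_c = πr⁴/4 = π × 0.65⁴/4 = 0.140198 m⁴.
Centre of pressure: y_p = y_c + I_c/(y_c·A) = 4.61 + 0.140198/(4.61 × 1.32732) = 4.61 + 0.0229121 = 4.63291 m along the plane.
The resultant acts 0.65 + 0.0229121 = 0.672912 m (along the plate) below the hinge at the top edge, so the moment about the hinge is M = F × 0.672912 = 41.6918 × 0.672912 = 28.0549 kN·m.
A normal force at the bottom, 1.3 m from the hinge, must supply this moment: P = 28.0549/1.3 = 21.5807 kN.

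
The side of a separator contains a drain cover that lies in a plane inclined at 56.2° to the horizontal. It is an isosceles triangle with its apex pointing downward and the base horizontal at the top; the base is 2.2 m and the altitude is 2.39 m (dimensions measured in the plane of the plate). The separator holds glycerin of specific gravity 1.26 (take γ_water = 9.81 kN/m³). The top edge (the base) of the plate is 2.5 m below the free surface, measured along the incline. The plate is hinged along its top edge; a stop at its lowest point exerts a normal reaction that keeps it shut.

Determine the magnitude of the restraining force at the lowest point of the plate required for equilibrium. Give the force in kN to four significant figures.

P ≈ 33.26 kN

γ = 1.26 × 9.81 = 12.3606 kN/m³.
Let θ = 56.2° be the plate's angle to the horizontal; measure y along the incline from where the plane meets the free surface. Vertical depth h = y·sinθ with sinθ = 0.830984.
With the apex down, the centroid sits h/3 = 2.39/3 = 0.796667 m below the base (the top edge), so y_c = 2.5 + 0.796667 = 3.29667 m and h_c = 3.29667 × 0.830984 = 2.73948 m.
A = ½ × 2.2 × 2.39 = 2.629 m².
Resultant F = γ·h_c·A = 12.3606 × 2.73948 × 2.629 = 89.0222 kN.
I_c = b·h³/36 = 2.2 × 2.39³/36 = 0.834284 m⁴.
Centre of pressure: y_p = y_c + I_c/(y_c·A) = 3.29667 + 0.834284/(3.29667 × 2.629) = 3.29667 + 0.0962604 = 3.39293 m along the plane.
The resultant acts 0.796667 + 0.0962604 = 0.892927 m (along the plate) below the hinge at the top edge, so the moment about the hinge is M = F × 0.892927 = 89.0222 × 0.892927 = 79.4903 kN·m.
A normal force at the bottom, 2.39 m from the hinge, must supply this moment: P = 79.4903/2.39 = 33.2595 kN.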